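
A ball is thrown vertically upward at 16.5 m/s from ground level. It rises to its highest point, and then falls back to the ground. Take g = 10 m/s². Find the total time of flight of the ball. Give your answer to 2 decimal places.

3.30 s

Phase 1 (rising): v₀ = 16.5 m/s, a = -10 m/s².
v = v₀ + at → t = (0 − 16.5) / -10 = 1.65 s
v² = v₀² + 2aΔx → Δx = (0² − 16.5²)/(2·-10) = 13.6 m

Phase 2 (falling): v₀ = 0 m/s, a = -10 m/s².
Falls 13.6 m from rest: t = √(2·13.6/10) = 1.65 s; v = g·t = 16.5 m/s.
Total time = 1.65 + 1.65 = 3.30 s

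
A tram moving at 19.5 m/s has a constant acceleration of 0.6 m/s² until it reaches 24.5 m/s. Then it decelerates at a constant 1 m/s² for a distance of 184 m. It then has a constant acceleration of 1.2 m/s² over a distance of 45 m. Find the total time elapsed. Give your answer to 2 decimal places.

20.27 s

Phase 1 (accelerating): v₀ = 19.5 m/s, a = 0.6 m/s².
v = v₀ + at → t = (24.5 − 19.5) / 0.6 = 8.33 s
v² = v₀² + 2aΔx → Δx = (24.5² − 19.5²)/(2·0.6) = 183 m

Phase 2 (decelerating): v₀ = 24.5 m/s, a = -1 m/s².
v² = v₀² + 2aΔx = 24.5² + 2·-1·184 = 232 → v = 15.2 m/s
t = (v − v₀)/a = (15.2 − 24.5)/-1 = 9.26 s

Phase 3 (accelerating): v₀ = 15.2 m/s, a = 1.2 m/s².
v² = v₀² + 2aΔx = 15.2² + 2·1.2·45 = 340 → v = 18.4 m/s
t = (v − v₀)/a = (18.4 − 15.2)/1.2 = 2.67 s
Total time = 8.33 + 9.26 + 2.67 = 20.3 s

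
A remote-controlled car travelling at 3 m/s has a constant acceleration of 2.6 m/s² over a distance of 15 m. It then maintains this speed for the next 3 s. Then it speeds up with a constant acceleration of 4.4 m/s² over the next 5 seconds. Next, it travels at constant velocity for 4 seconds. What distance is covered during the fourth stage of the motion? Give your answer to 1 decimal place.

Phase 1 (accelerating): v₀ = 3.00 m/s, a = 2.6 m/s².
v² = v₀² + 2aΔx = 3.00² + 2·2.6·15 = 87.0 → v = 9.33 m/s
t = (v − v₀)/a = (9.33 − 3.00)/2.6 = 2.43 s

Phase 2 (constant speed): v₀ = 9.33 m/s, a = 0 m/s².
v = v₀ + at = 9.33 + (0)(3) = 9.33 m/s
Δx = v₀t + ½at² = 9.33·3 + 0.5·0·3² = 28.0 m

Phase 3 (accelerating): v₀ = 9.33 m/s, a = 4.4 m/s².
v = v₀ + at = 9.33 + (4.4)(5) = 31.3 m/s
Δx = v₀t + ½at² = 9.33·5 + 0.5·4.4·5² = 102 m

Phase 4 (constant speed): v₀ = 31.3 m/s, a = 0 m/s².
v = v₀ + at = 31.3 + (0)(4) = 31.3 m/s
Δx = v₀t + ½at² = 31.3·4 + 0.5·0·4² = 125 m
Distance in phase 4 = 125 m

125.3 m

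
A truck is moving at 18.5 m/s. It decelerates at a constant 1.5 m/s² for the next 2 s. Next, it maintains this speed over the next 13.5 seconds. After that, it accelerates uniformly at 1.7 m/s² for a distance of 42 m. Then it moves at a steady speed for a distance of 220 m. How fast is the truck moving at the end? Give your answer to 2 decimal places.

19.57 m/s

Phase 1 (decelerating): v₀ = 18.5 m/s, a = -1.5 m/s².
v = v₀ + at = 18.5 + (-1.5)(2) = 15.5 m/s
Δx = v₀t + ½at² = 18.5·2 + 0.5·-1.5·2² = 34.0 m

Phase 2 (constant speed): v₀ = 15.5 m/s, a = 0 m/s².
v = v₀ + at = 15.5 + (0)(13.5) = 15.5 m/s
Δx = v₀t + ½at² = 15.5·13.5 + 0.5·0·13.5² = 209 m

Phase 3 (accelerating): v₀ = 15.5 m/s, a = 1.7 m/s².
v² = v₀² + 2aΔx = 15.5² + 2·1.7·42 = 383 → v = 19.6 m/s
t = (v − v₀)/a = (19.6 − 15.5)/1.7 = 2.40 s

Phase 4 (constant speed): v₀ = 19.6 m/s, a = 0 m/s².
Constant speed: t = d/v = 220/19.6 = 11.2 s
Final speed = 19.6 m/s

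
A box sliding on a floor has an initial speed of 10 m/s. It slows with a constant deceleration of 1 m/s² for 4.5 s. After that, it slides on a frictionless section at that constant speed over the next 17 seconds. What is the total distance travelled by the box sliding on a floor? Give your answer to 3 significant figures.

Phase 1 (decelerating): v₀ = 10.0 m/s, a = -1 m/s².
v = v₀ + at = 10.0 + (-1)(4.5) = 5.50 m/s
Δx = v₀t + ½at² = 10.0·4.5 + 0.5·-1·4.5² = 34.9 m

Phase 2 (constant speed): v₀ = 5.50 m/s, a = 0 m/s².
v = v₀ + at = 5.50 + (0)(17) = 5.50 m/s
Δx = v₀t + ½at² = 5.50·17 + 0.5·0·17² = 93.5 m
Total distance = 34.9 + 93.5 = 128 m

128 m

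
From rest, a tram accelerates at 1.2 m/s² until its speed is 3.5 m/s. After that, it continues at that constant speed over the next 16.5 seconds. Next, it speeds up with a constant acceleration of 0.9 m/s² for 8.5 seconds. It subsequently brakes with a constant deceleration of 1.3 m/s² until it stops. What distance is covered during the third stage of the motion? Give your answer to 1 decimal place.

62.3 m

Phase 1 (accelerating): v₀ = 0 m/s, a = 1.2 m/s².
v = v₀ + at → t = (3.5 − 0) / 1.2 = 2.92 s
v² = v₀² + 2aΔx → Δx = (3.5² − 0²)/(2·1.2) = 5.10 m

Phase 2 (constant speed): v₀ = 3.50 m/s, a = 0 m/s².
v = v₀ + at = 3.50 + (0)(16.5) = 3.50 m/s
Δx = v₀t + ½at² = 3.50·16.5 + 0.5·0·16.5² = 57.8 m

Phase 3 (accelerating): v₀ = 3.50 m/s, a = 0.9 m/s².
v = v₀ + at = 3.50 + (0.9)(8.5) = 11.2 m/s
Δx = v₀t + ½at² = 3.50·8.5 + 0.5·0.9·8.5² = 62.3 m
Distance in phase 3 = 62.3 m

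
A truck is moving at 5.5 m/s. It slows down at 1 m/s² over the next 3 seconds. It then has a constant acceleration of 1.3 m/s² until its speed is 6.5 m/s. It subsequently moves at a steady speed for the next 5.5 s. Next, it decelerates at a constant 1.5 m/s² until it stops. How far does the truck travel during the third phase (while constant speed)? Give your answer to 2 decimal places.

Phase 1 (decelerating): v₀ = 5.50 m/s, a = -1 m/s².
v = v₀ + at = 5.50 + (-1)(3) = 2.50 m/s
Δx = v₀t + ½at² = 5.50·3 + 0.5·-1·3² = 12.0 m

Phase 2 (accelerating): v₀ = 2.50 m/s, a = 1.3 m/s².
v = v₀ + at → t = (6.5 − 2.50) / 1.3 = 3.08 s
v² = v₀² + 2aΔx → Δx = (6.5² − 2.50²)/(2·1.3) = 13.8 m

Phase 3 (constant speed): v₀ = 6.50 m/s, a = 0 m/s².
v = v₀ + at = 6.50 + (0)(5.5) = 6.50 m/s
Δx = v₀t + ½at² = 6.50·5.5 + 0.5·0·5.5² = 35.8 m
Distance in phase 3 = 35.8 m

35.75 m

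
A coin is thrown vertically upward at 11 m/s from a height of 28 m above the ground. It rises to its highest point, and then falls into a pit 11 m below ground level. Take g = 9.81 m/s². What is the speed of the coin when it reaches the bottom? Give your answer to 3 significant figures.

29.8 m/s

Phase 1 (rising): v₀ = 11.0 m/s, a = -9.81 m/s².
v = v₀ + at → t = (0 − 11.0) / -9.81 = 1.12 s
v² = v₀² + 2aΔx → Δx = (0² − 11.0²)/(2·-9.81) = 6.17 m

Phase 2 (falling): v₀ = 0 m/s, a = -9.81 m/s².
Falls 45.2 m from rest: t = √(2·45.2/9.81) = 3.03 s; v = g·t = 29.8 m/s.
Final speed = 29.8 m/s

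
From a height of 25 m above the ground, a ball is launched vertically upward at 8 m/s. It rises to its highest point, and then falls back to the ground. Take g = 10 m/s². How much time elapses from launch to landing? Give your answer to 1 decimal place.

3.2 s

Phase 1 (rising): v₀ = 8.00 m/s, a = -10 m/s².
v = v₀ + at → t = (0 − 8.00) / -10 = 0.800 s
v² = v₀² + 2aΔx → Δx = (0² − 8.00²)/(2·-10) = 3.20 m

Phase 2 (falling): v₀ = 0 m/s, a = -10 m/s².
Falls 28.2 m from rest: t = √(2·28.2/10) = 2.37 s; v = g·t = 23.7 m/s.
Total time = 0.800 + 2.37 = 3.17 s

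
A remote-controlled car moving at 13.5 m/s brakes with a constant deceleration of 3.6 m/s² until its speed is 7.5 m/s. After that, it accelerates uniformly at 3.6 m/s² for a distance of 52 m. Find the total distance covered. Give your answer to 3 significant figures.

69.5 m

Phase 1 (decelerating): v₀ = 13.5 m/s, a = -3.6 m/s².
v = v₀ + at → t = (7.5 − 13.5) / -3.6 = 1.67 s
v² = v₀² + 2aΔx → Δx = (7.5² − 13.5²)/(2·-3.6) = 17.5 m

Phase 2 (accelerating): v₀ = 7.50 m/s, a = 3.6 m/s².
v² = v₀² + 2aΔx = 7.50² + 2·3.6·52 = 431 → v = 20.8 m/s
t = (v − v₀)/a = (20.8 − 7.50)/3.6 = 3.68 s
Total distance = 17.5 + 52.0 = 69.5 m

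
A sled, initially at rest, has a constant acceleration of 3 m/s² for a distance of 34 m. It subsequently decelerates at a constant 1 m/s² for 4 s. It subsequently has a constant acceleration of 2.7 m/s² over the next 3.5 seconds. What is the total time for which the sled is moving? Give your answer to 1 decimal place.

12.3 s

Phase 1 (accelerating): v₀ = 0 m/s, a = 3 m/s².
v² = v₀² + 2aΔx = 0² + 2·3·34 = 204 → v = 14.3 m/s
t = (v − v₀)/a = (14.3 − 0)/3 = 4.76 s

Phase 2 (decelerating): v₀ = 14.3 m/s, a = -1 m/s².
v = v₀ + at = 14.3 + (-1)(4) = 10.3 m/s
Δx = v₀t + ½at² = 14.3·4 + 0.5·-1·4² = 49.1 m

Phase 3 (accelerating): v₀ = 10.3 m/s, a = 2.7 m/s².
v = v₀ + at = 10.3 + (2.7)(3.5) = 19.7 m/s
Δx = v₀t + ½at² = 10.3·3.5 + 0.5·2.7·3.5² = 52.5 m
Total time = 4.76 + 4.00 + 3.50 = 12.3 s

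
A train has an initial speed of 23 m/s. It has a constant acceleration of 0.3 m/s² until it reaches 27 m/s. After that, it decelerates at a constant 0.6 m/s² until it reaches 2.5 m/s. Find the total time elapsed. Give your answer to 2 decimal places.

Phase 1 (accelerating): v₀ = 23.0 m/s, a = 0.3 m/s².
v = v₀ + at → t = (27 − 23.0) / 0.3 = 13.3 s
v² = v₀² + 2aΔx → Δx = (27² − 23.0²)/(2·0.3) = 333 m

Phase 2 (decelerating): v₀ = 27.0 m/s, a = -0.6 m/s².
v = v₀ + at → t = (2.5 − 27.0) / -0.6 = 40.8 s
v² = v₀² + 2aΔx → Δx = (2.5² − 27.0²)/(2·-0.6) = 602 m
Total time = 13.3 + 40.8 = 54.2 s

54.17 s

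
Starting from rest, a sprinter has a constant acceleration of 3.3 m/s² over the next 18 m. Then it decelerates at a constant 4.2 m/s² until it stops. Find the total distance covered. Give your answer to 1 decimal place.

Phase 1 (accelerating): v₀ = 0 m/s, a = 3.3 m/s².
v² = v₀² + 2aΔx = 0² + 2·3.3·18 = 119 → v = 10.9 m/s
t = (v − v₀)/a = (10.9 − 0)/3.3 = 3.30 s

Phase 2 (decelerating): v₀ = 10.9 m/s, a = -4.2 m/s².
v = v₀ + at → t = (0 − 10.9) / -4.2 = 2.60 s
v² = v₀² + 2aΔx → Δx = (0² − 10.9²)/(2·-4.2) = 14.1 m
Total distance = 18.0 + 14.1 = 32.1 m

32.1 m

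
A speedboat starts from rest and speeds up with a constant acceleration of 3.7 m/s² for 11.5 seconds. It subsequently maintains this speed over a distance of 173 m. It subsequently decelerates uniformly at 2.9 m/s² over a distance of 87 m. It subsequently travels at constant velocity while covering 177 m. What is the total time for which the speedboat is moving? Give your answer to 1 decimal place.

22.7 s

Phase 1 (accelerating): v₀ = 0 m/s, a = 3.7 m/s².
v = v₀ + at = 0 + (3.7)(11.5) = 42.6 m/s
Δx = v₀t + ½at² = 0·11.5 + 0.5·3.7·11.5² = 245 m

Phase 2 (constant speed): v₀ = 42.6 m/s, a = 0 m/s².
Constant speed: t = d/v = 173/42.6 = 4.07 s

Phase 3 (decelerating): v₀ = 42.6 m/s, a = -2.9 m/s².
v² = v₀² + 2aΔx = 42.6² + 2·-2.9·87 = 1310 → v = 36.1 m/s
t = (v − v₀)/a = (36.1 − 42.6)/-2.9 = 2.21 s

Phase 4 (constant speed): v₀ = 36.1 m/s, a = 0 m/s².
Constant speed: t = d/v = 177/36.1 = 4.90 s
Total time = 11.5 + 4.07 + 2.21 + 4.90 = 22.7 s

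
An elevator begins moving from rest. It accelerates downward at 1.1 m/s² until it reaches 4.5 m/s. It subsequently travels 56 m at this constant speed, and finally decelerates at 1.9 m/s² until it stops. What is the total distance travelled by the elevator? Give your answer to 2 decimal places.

70.53 m

Phase 1 (accelerating): v₀ = 0 m/s, a = 1.1 m/s².
v = v₀ + at → t = (4.5 − 0) / 1.1 = 4.09 s
v² = v₀² + 2aΔx → Δx = (4.5² − 0²)/(2·1.1) = 9.20 m

Phase 2 (constant speed): v₀ = 4.50 m/s, a = 0 m/s².
Constant speed: t = d/v = 56/4.50 = 12.4 s

Phase 3 (decelerating): v₀ = 4.50 m/s, a = -1.9 m/s².
v = v₀ + at → t = (0 − 4.50) / -1.9 = 2.37 s
v² = v₀² + 2aΔx → Δx = (0² − 4.50²)/(2·-1.9) = 5.33 m
Total distance = 9.20 + 56.0 + 5.33 = 70.5 m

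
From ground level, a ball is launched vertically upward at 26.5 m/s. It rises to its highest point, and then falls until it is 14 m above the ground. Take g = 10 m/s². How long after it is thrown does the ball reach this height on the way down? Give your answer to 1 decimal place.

Phase 1 (rising): v₀ = 26.5 m/s, a = -10 m/s².
v = v₀ + at → t = (0 − 26.5) / -10 = 2.65 s
v² = v₀² + 2aΔx → Δx = (0² − 26.5²)/(2·-10) = 35.1 m

Phase 2 (falling): v₀ = 0 m/s, a = -10 m/s².
Falls 21.1 m from rest: t = √(2·21.1/10) = 2.05 s; v = g·t = 20.5 m/s.
Total time = 2.65 + 2.05 = 4.70 s

4.7 s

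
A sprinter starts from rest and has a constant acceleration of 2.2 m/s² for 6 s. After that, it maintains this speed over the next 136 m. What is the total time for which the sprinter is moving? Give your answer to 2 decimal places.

Phase 1 (accelerating): v₀ = 0 m/s, a = 2.2 m/s².
v = v₀ + at = 0 + (2.2)(6) = 13.2 m/s
Δx = v₀t + ½at² = 0·6 + 0.5·2.2·6² = 39.6 m

Phase 2 (constant speed): v₀ = 13.2 m/s, a = 0 m/s².
Constant speed: t = d/v = 136/13.2 = 10.3 s
Total time = 6.00 + 10.3 = 16.3 s

16.30 s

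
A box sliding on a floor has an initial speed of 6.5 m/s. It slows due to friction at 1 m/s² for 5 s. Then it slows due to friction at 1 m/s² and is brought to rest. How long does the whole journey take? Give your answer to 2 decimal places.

6.50 s

Phase 1 (decelerating): v₀ = 6.50 m/s, a = -1 m/s².
v = v₀ + at = 6.50 + (-1)(5) = 1.50 m/s
Δx = v₀t + ½at² = 6.50·5 + 0.5·-1·5² = 20.0 m

Phase 2 (decelerating): v₀ = 1.50 m/s, a = -1 m/s².
v = v₀ + at → t = (0 − 1.50) / -1 = 1.50 s
v² = v₀² + 2aΔx → Δx = (0² − 1.50²)/(2·-1) = 1.12 m
Total time = 5.00 + 1.50 = 6.50 s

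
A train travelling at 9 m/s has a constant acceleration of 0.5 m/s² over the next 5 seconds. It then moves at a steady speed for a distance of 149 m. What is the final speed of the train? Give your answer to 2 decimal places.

Phase 1 (accelerating): v₀ = 9.00 m/s, a = 0.5 m/s².
v = v₀ + at = 9.00 + (0.5)(5) = 11.5 m/s
Δx = v₀t + ½at² = 9.00·5 + 0.5·0.5·5² = 51.2 m

Phase 2 (constant speed): v₀ = 11.5 m/s, a = 0 m/s².
Constant speed: t = d/v = 149/11.5 = 13.0 s
Final speed = 11.5 m/s

11.50 m/s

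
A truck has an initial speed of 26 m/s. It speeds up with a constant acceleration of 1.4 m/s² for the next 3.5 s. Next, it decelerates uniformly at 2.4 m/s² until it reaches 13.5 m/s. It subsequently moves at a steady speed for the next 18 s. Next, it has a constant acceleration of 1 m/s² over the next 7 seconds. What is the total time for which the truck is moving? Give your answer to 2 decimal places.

Phase 1 (accelerating): v₀ = 26.0 m/s, a = 1.4 m/s².
v = v₀ + at = 26.0 + (1.4)(3.5) = 30.9 m/s
Δx = v₀t + ½at² = 26.0·3.5 + 0.5·1.4·3.5² = 99.6 m

Phase 2 (decelerating): v₀ = 30.9 m/s, a = -2.4 m/s².
v = v₀ + at → t = (13.5 − 30.9) / -2.4 = 7.25 s
v² = v₀² + 2aΔx → Δx = (13.5² − 30.9²)/(2·-2.4) = 161 m

Phase 3 (constant speed): v₀ = 13.5 m/s, a = 0 m/s².
v = v₀ + at = 13.5 + (0)(18) = 13.5 m/s
Δx = v₀t + ½at² = 13.5·18 + 0.5·0·18² = 243 m

Phase 4 (accelerating): v₀ = 13.5 m/s, a = 1 m/s².
v = v₀ + at = 13.5 + (1)(7) = 20.5 m/s
Δx = v₀t + ½at² = 13.5·7 + 0.5·1·7² = 119 m
Total time = 3.50 + 7.25 + 18.0 + 7.00 = 35.8 s

35.75 s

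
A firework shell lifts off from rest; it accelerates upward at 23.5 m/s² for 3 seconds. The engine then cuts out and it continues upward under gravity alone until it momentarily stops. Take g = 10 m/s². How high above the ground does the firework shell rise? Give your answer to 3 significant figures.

354 m

Phase 1 (powered ascent): v₀ = 0 m/s, a = 23.5 m/s².
v = v₀ + at = 0 + (23.5)(3) = 70.5 m/s
Δx = v₀t + ½at² = 0·3 + 0.5·23.5·3² = 106 m

Phase 2 (coasting upward): v₀ = 70.5 m/s, a = -10 m/s².
v = v₀ + at → t = (0 − 70.5) / -10 = 7.05 s
v² = v₀² + 2aΔx → Δx = (0² − 70.5²)/(2·-10) = 249 m
Maximum height = 106 + 249 = 354 m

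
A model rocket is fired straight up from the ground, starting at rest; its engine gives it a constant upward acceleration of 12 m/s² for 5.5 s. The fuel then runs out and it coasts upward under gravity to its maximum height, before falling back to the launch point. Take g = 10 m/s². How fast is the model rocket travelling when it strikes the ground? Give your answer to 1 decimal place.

Phase 1 (powered ascent): v₀ = 0 m/s, a = 12 m/s².
v = v₀ + at = 0 + (12)(5.5) = 66.0 m/s
Δx = v₀t + ½at² = 0·5.5 + 0.5·12·5.5² = 182 m

Phase 2 (coasting upward): v₀ = 66.0 m/s, a = -10 m/s².
v = v₀ + at → t = (0 − 66.0) / -10 = 6.60 s
v² = v₀² + 2aΔx → Δx = (0² − 66.0²)/(2·-10) = 218 m

Phase 3 (free fall): v₀ = 0 m/s, a = -10 m/s².
Falls 399 m from rest: t = √(2·399/10) = 8.94 s; v = g·t = 89.4 m/s.
Impact speed = 89.4 m/s

89.4 m/s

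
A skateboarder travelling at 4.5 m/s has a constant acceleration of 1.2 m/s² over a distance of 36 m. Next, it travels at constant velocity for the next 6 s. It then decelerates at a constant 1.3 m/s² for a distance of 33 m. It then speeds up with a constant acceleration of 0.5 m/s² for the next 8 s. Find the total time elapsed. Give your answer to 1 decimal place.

23.3 s

Phase 1 (accelerating): v₀ = 4.50 m/s, a = 1.2 m/s².
v² = v₀² + 2aΔx = 4.50² + 2·1.2·36 = 107 → v = 10.3 m/s
t = (v − v₀)/a = (10.3 − 4.50)/1.2 = 4.86 s

Phase 2 (constant speed): v₀ = 10.3 m/s, a = 0 m/s².
v = v₀ + at = 10.3 + (0)(6) = 10.3 m/s
Δx = v₀t + ½at² = 10.3·6 + 0.5·0·6² = 62.0 m

Phase 3 (decelerating): v₀ = 10.3 m/s, a = -1.3 m/s².
v² = v₀² + 2aΔx = 10.3² + 2·-1.3·33 = 20.9 → v = 4.57 m/s
t = (v − v₀)/a = (4.57 − 10.3)/-1.3 = 4.43 s

Phase 4 (accelerating): v₀ = 4.57 m/s, a = 0.5 m/s².
v = v₀ + at = 4.57 + (0.5)(8) = 8.57 m/s
Δx = v₀t + ½at² = 4.57·8 + 0.5·0.5·8² = 52.5 m
Total time = 4.86 + 6.00 + 4.43 + 8.00 = 23.3 s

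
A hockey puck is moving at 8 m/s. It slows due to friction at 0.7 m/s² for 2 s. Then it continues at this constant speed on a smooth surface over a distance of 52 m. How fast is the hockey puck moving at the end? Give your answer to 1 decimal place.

Phase 1 (decelerating): v₀ = 8.00 m/s, a = -0.7 m/s².
v = v₀ + at = 8.00 + (-0.7)(2) = 6.60 m/s
Δx = v₀t + ½at² = 8.00·2 + 0.5·-0.7·2² = 14.6 m

Phase 2 (constant speed): v₀ = 6.60 m/s, a = 0 m/s².
Constant speed: t = d/v = 52/6.60 = 7.88 s
Final speed = 6.60 m/s

6.6 m/s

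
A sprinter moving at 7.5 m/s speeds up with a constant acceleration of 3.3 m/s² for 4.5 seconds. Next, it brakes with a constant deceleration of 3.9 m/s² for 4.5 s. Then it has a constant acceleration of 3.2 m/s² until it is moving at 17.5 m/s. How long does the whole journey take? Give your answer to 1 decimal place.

Phase 1 (accelerating): v₀ = 7.50 m/s, a = 3.3 m/s².
v = v₀ + at = 7.50 + (3.3)(4.5) = 22.4 m/s
Δx = v₀t + ½at² = 7.50·4.5 + 0.5·3.3·4.5² = 67.2 m

Phase 2 (decelerating): v₀ = 22.4 m/s, a = -3.9 m/s².
v = v₀ + at = 22.4 + (-3.9)(4.5) = 4.80 m/s
Δx = v₀t + ½at² = 22.4·4.5 + 0.5·-3.9·4.5² = 61.1 m

Phase 3 (accelerating): v₀ = 4.80 m/s, a = 3.2 m/s².
v = v₀ + at → t = (17.5 − 4.80) / 3.2 = 3.97 s
v² = v₀² + 2aΔx → Δx = (17.5² − 4.80²)/(2·3.2) = 44.3 m
Total time = 4.50 + 4.50 + 3.97 = 13.0 s

13.0 s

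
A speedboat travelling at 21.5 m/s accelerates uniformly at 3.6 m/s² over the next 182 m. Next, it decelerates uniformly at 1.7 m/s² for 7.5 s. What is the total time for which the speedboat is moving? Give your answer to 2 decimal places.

Phase 1 (accelerating): v₀ = 21.5 m/s, a = 3.6 m/s².
v² = v₀² + 2aΔx = 21.5² + 2·3.6·182 = 1770 → v = 42.1 m/s
t = (v − v₀)/a = (42.1 − 21.5)/3.6 = 5.72 s

Phase 2 (decelerating): v₀ = 42.1 m/s, a = -1.7 m/s².
v = v₀ + at = 42.1 + (-1.7)(7.5) = 29.4 m/s
Δx = v₀t + ½at² = 42.1·7.5 + 0.5·-1.7·7.5² = 268 m
Total time = 5.72 + 7.50 = 13.2 s

13.22 s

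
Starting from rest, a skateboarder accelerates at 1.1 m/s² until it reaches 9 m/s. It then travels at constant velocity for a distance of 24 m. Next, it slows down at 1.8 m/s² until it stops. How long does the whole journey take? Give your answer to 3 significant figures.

15.8 s

Phase 1 (accelerating): v₀ = 0 m/s, a = 1.1 m/s².
v = v₀ + at → t = (9 − 0) / 1.1 = 8.18 s
v² = v₀² + 2aΔx → Δx = (9² − 0²)/(2·1.1) = 36.8 m

Phase 2 (constant speed): v₀ = 9.00 m/s, a = 0 m/s².
Constant speed: t = d/v = 24/9.00 = 2.67 s

Phase 3 (decelerating): v₀ = 9.00 m/s, a = -1.8 m/s².
v = v₀ + at → t = (0 − 9.00) / -1.8 = 5.00 s
v² = v₀² + 2aΔx → Δx = (0² − 9.00²)/(2·-1.8) = 22.5 m
Total time = 8.18 + 2.67 + 5.00 = 15.8 s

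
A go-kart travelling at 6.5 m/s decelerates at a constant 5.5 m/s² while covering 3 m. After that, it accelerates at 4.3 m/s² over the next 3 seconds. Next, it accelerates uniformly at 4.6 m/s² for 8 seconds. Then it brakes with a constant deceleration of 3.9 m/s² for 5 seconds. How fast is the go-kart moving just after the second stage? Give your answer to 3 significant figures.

15.9 m/s

Phase 1 (decelerating): v₀ = 6.50 m/s, a = -5.5 m/s².
v² = v₀² + 2aΔx = 6.50² + 2·-5.5·3 = 9.25 → v = 3.04 m/s
t = (v − v₀)/a = (3.04 − 6.50)/-5.5 = 0.629 s

Phase 2 (accelerating): v₀ = 3.04 m/s, a = 4.3 m/s².
v = v₀ + at = 3.04 + (4.3)(3) = 15.9 m/s
Δx = v₀t + ½at² = 3.04·3 + 0.5·4.3·3² = 28.5 m
Speed at end of phase 2 = 15.9 m/s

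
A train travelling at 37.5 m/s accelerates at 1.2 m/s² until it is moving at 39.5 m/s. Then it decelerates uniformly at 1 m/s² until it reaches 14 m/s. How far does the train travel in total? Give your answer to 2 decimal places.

746.29 m

Phase 1 (accelerating): v₀ = 37.5 m/s, a = 1.2 m/s².
v = v₀ + at → t = (39.5 − 37.5) / 1.2 = 1.67 s
v² = v₀² + 2aΔx → Δx = (39.5² − 37.5²)/(2·1.2) = 64.2 m

Phase 2 (decelerating): v₀ = 39.5 m/s, a = -1 m/s².
v = v₀ + at → t = (14 − 39.5) / -1 = 25.5 s
v² = v₀² + 2aΔx → Δx = (14² − 39.5²)/(2·-1) = 682 m
Total distance = 64.2 + 682 = 746 m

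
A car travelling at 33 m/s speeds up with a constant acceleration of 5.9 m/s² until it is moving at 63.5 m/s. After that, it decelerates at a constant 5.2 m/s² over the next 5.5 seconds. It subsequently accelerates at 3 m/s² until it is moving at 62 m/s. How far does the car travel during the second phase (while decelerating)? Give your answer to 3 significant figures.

271 m

Phase 1 (accelerating): v₀ = 33.0 m/s, a = 5.9 m/s².
v = v₀ + at → t = (63.5 − 33.0) / 5.9 = 5.17 s
v² = v₀² + 2aΔx → Δx = (63.5² − 33.0²)/(2·5.9) = 249 m

Phase 2 (decelerating): v₀ = 63.5 m/s, a = -5.2 m/s².
v = v₀ + at = 63.5 + (-5.2)(5.5) = 34.9 m/s
Δx = v₀t + ½at² = 63.5·5.5 + 0.5·-5.2·5.5² = 271 m
Distance in phase 2 = 271 m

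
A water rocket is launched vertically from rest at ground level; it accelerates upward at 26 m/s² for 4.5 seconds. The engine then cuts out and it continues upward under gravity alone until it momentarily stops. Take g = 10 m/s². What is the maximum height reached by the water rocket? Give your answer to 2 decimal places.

947.70 m

Phase 1 (powered ascent): v₀ = 0 m/s, a = 26 m/s².
v = v₀ + at = 0 + (26)(4.5) = 117 m/s
Δx = v₀t + ½at² = 0·4.5 + 0.5·26·4.5² = 263 m

Phase 2 (coasting upward): v₀ = 117 m/s, a = -10 m/s².
v = v₀ + at → t = (0 − 117) / -10 = 11.7 s
v² = v₀² + 2aΔx → Δx = (0² − 117²)/(2·-10) = 684 m
Maximum height = 263 + 684 = 948 m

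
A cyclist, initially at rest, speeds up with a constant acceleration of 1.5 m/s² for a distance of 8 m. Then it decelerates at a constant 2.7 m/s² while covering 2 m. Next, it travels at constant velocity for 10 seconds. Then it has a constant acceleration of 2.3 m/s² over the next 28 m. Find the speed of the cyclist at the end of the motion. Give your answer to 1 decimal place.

11.9 m/s

Phase 1 (accelerating): v₀ = 0 m/s, a = 1.5 m/s².
v² = v₀² + 2aΔx = 0² + 2·1.5·8 = 24.0 → v = 4.90 m/s
t = (v − v₀)/a = (4.90 − 0)/1.5 = 3.27 s

Phase 2 (decelerating): v₀ = 4.90 m/s, a = -2.7 m/s².
v² = v₀² + 2aΔx = 4.90² + 2·-2.7·2 = 13.2 → v = 3.63 m/s
t = (v − v₀)/a = (3.63 − 4.90)/-2.7 = 0.469 s

Phase 3 (constant speed): v₀ = 3.63 m/s, a = 0 m/s².
v = v₀ + at = 3.63 + (0)(10) = 3.63 m/s
Δx = v₀t + ½at² = 3.63·10 + 0.5·0·10² = 36.3 m

Phase 4 (accelerating): v₀ = 3.63 m/s, a = 2.3 m/s².
v² = v₀² + 2aΔx = 3.63² + 2·2.3·28 = 142 → v = 11.9 m/s
t = (v − v₀)/a = (11.9 − 3.63)/2.3 = 3.60 s
Final speed = 11.9 m/s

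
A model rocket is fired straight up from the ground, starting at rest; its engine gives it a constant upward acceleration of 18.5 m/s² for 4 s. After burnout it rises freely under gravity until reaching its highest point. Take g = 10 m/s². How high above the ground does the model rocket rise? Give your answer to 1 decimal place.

421.8 m

Phase 1 (powered ascent): v₀ = 0 m/s, a = 18.5 m/s².
v = v₀ + at = 0 + (18.5)(4) = 74.0 m/s
Δx = v₀t + ½at² = 0·4 + 0.5·18.5·4² = 148 m

Phase 2 (coasting upward): v₀ = 74.0 m/s, a = -10 m/s².
v = v₀ + at → t = (0 − 74.0) / -10 = 7.40 s
v² = v₀² + 2aΔx → Δx = (0² − 74.0²)/(2·-10) = 274 m
Maximum height = 148 + 274 = 422 m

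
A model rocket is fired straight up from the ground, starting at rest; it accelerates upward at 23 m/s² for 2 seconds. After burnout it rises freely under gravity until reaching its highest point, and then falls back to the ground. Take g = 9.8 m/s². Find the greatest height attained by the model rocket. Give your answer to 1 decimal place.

Phase 1 (powered ascent): v₀ = 0 m/s, a = 23 m/s².
v = v₀ + at = 0 + (23)(2) = 46.0 m/s
Δx = v₀t + ½at² = 0·2 + 0.5·23·2² = 46.0 m

Phase 2 (coasting upward): v₀ = 46.0 m/s, a = -9.8 m/s².
v = v₀ + at → t = (0 − 46.0) / -9.8 = 4.69 s
v² = v₀² + 2aΔx → Δx = (0² − 46.0²)/(2·-9.8) = 108 m
Maximum height = 46.0 + 108 = 154 m

154.0 m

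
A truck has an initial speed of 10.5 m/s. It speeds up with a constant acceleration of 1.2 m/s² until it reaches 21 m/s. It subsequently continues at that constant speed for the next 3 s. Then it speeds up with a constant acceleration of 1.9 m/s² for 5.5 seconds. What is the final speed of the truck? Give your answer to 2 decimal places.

Phase 1 (accelerating): v₀ = 10.5 m/s, a = 1.2 m/s².
v = v₀ + at → t = (21 − 10.5) / 1.2 = 8.75 s
v² = v₀² + 2aΔx → Δx = (21² − 10.5²)/(2·1.2) = 138 m

Phase 2 (constant speed): v₀ = 21.0 m/s, a = 0 m/s².
v = v₀ + at = 21.0 + (0)(3) = 21.0 m/s
Δx = v₀t + ½at² = 21.0·3 + 0.5·0·3² = 63.0 m

Phase 3 (accelerating): v₀ = 21.0 m/s, a = 1.9 m/s².
v = v₀ + at = 21.0 + (1.9)(5.5) = 31.4 m/s
Δx = v₀t + ½at² = 21.0·5.5 + 0.5·1.9·5.5² = 144 m
Final speed = 31.4 m/s

31.45 m/s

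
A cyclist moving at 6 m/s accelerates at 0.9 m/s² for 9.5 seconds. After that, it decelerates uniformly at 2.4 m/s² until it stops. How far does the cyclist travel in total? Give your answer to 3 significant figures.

Phase 1 (accelerating): v₀ = 6.00 m/s, a = 0.9 m/s².
v = v₀ + at = 6.00 + (0.9)(9.5) = 14.6 m/s
Δx = v₀t + ½at² = 6.00·9.5 + 0.5·0.9·9.5² = 97.6 m

Phase 2 (decelerating): v₀ = 14.6 m/s, a = -2.4 m/s².
v = v₀ + at → t = (0 − 14.6) / -2.4 = 6.06 s
v² = v₀² + 2aΔx → Δx = (0² − 14.6²)/(2·-2.4) = 44.1 m
Total distance = 97.6 + 44.1 = 142 m

142 m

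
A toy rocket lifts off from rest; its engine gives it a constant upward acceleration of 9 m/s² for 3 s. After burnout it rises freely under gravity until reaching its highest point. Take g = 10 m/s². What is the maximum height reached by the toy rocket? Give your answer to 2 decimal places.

Phase 1 (powered ascent): v₀ = 0 m/s, a = 9 m/s².
v = v₀ + at = 0 + (9)(3) = 27.0 m/s
Δx = v₀t + ½at² = 0·3 + 0.5·9·3² = 40.5 m

Phase 2 (coasting upward): v₀ = 27.0 m/s, a = -10 m/s².
v = v₀ + at → t = (0 − 27.0) / -10 = 2.70 s
v² = v₀² + 2aΔx → Δx = (0² − 27.0²)/(2·-10) = 36.5 m
Maximum height = 40.5 + 36.5 = 77.0 m

76.95 m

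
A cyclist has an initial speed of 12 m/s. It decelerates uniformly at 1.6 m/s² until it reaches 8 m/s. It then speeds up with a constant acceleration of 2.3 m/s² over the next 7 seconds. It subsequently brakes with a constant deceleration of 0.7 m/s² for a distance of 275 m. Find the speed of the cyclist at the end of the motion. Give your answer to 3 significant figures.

Phase 1 (decelerating): v₀ = 12.0 m/s, a = -1.6 m/s².
v = v₀ + at → t = (8 − 12.0) / -1.6 = 2.50 s
v² = v₀² + 2aΔx → Δx = (8² − 12.0²)/(2·-1.6) = 25.0 m

Phase 2 (accelerating): v₀ = 8.00 m/s, a = 2.3 m/s².
v = v₀ + at = 8.00 + (2.3)(7) = 24.1 m/s
Δx = v₀t + ½at² = 8.00·7 + 0.5·2.3·7² = 112 m

Phase 3 (decelerating): v₀ = 24.1 m/s, a = -0.7 m/s².
v² = v₀² + 2aΔx = 24.1² + 2·-0.7·275 = 196 → v = 14.0 m/s
t = (v − v₀)/a = (14.0 − 24.1)/-0.7 = 14.4 s
Final speed = 14.0 m/s

14.0 m/s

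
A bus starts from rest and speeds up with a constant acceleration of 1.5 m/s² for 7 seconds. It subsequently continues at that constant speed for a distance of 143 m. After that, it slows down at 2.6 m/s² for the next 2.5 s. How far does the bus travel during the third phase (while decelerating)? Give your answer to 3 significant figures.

Phase 1 (accelerating): v₀ = 0 m/s, a = 1.5 m/s².
v = v₀ + at = 0 + (1.5)(7) = 10.5 m/s
Δx = v₀t + ½at² = 0·7 + 0.5·1.5·7² = 36.8 m

Phase 2 (constant speed): v₀ = 10.5 m/s, a = 0 m/s².
Constant speed: t = d/v = 143/10.5 = 13.6 s

Phase 3 (decelerating): v₀ = 10.5 m/s, a = -2.6 m/s².
v = v₀ + at = 10.5 + (-2.6)(2.5) = 4.00 m/s
Δx = v₀t + ½at² = 10.5·2.5 + 0.5·-2.6·2.5² = 18.1 m
Distance in phase 3 = 18.1 m

18.1 m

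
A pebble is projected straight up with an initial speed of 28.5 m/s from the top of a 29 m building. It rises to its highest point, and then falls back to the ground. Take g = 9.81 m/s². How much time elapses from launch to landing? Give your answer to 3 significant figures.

Phase 1 (rising): v₀ = 28.5 m/s, a = -9.81 m/s².
v = v₀ + at → t = (0 − 28.5) / -9.81 = 2.91 s
v² = v₀² + 2aΔx → Δx = (0² − 28.5²)/(2·-9.81) = 41.4 m

Phase 2 (falling): v₀ = 0 m/s, a = -9.81 m/s².
Falls 70.4 m from rest: t = √(2·70.4/9.81) = 3.79 s; v = g·t = 37.2 m/s.
Total time = 2.91 + 3.79 = 6.69 s

6.69 s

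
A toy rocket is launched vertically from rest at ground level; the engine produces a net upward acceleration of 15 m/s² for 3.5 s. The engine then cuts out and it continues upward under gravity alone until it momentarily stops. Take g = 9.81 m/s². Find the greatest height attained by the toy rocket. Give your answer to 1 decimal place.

232.4 m

Phase 1 (powered ascent): v₀ = 0 m/s, a = 15 m/s².
v = v₀ + at = 0 + (15)(3.5) = 52.5 m/s
Δx = v₀t + ½at² = 0·3.5 + 0.5·15·3.5² = 91.9 m

Phase 2 (coasting upward): v₀ = 52.5 m/s, a = -9.81 m/s².
v = v₀ + at → t = (0 − 52.5) / -9.81 = 5.35 s
v² = v₀² + 2aΔx → Δx = (0² − 52.5²)/(2·-9.81) = 140 m
Maximum height = 91.9 + 140 = 232 m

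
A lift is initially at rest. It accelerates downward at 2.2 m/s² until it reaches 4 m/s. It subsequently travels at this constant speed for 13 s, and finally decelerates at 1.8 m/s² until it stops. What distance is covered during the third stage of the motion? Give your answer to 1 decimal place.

4.4 m

Phase 1 (accelerating): v₀ = 0 m/s, a = 2.2 m/s².
v = v₀ + at → t = (4 − 0) / 2.2 = 1.82 s
v² = v₀² + 2aΔx → Δx = (4² − 0²)/(2·2.2) = 3.64 m

Phase 2 (constant speed): v₀ = 4.00 m/s, a = 0 m/s².
v = v₀ + at = 4.00 + (0)(13) = 4.00 m/s
Δx = v₀t + ½at² = 4.00·13 + 0.5·0·13² = 52.0 m

Phase 3 (decelerating): v₀ = 4.00 m/s, a = -1.8 m/s².
v = v₀ + at → t = (0 − 4.00) / -1.8 = 2.22 s
v² = v₀² + 2aΔx → Δx = (0² − 4.00²)/(2·-1.8) = 4.44 m
Distance in phase 3 = 4.44 m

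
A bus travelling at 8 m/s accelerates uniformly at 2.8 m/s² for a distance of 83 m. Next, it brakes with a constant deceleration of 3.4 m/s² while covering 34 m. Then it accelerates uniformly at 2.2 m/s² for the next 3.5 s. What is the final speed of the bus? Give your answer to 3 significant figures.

Phase 1 (accelerating): v₀ = 8.00 m/s, a = 2.8 m/s².
v² = v₀² + 2aΔx = 8.00² + 2·2.8·83 = 529 → v = 23.0 m/s
t = (v − v₀)/a = (23.0 − 8.00)/2.8 = 5.36 s

Phase 2 (decelerating): v₀ = 23.0 m/s, a = -3.4 m/s².
v² = v₀² + 2aΔx = 23.0² + 2·-3.4·34 = 298 → v = 17.3 m/s
t = (v − v₀)/a = (17.3 − 23.0)/-3.4 = 1.69 s

Phase 3 (accelerating): v₀ = 17.3 m/s, a = 2.2 m/s².
v = v₀ + at = 17.3 + (2.2)(3.5) = 25.0 m/s
Δx = v₀t + ½at² = 17.3·3.5 + 0.5·2.2·3.5² = 73.9 m
Final speed = 25.0 m/s

25.0 m/s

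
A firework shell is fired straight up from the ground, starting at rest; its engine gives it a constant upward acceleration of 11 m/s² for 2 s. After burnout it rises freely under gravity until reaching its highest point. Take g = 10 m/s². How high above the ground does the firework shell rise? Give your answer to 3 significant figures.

46.2 m

Phase 1 (powered ascent): v₀ = 0 m/s, a = 11 m/s².
v = v₀ + at = 0 + (11)(2) = 22.0 m/s
Δx = v₀t + ½at² = 0·2 + 0.5·11·2² = 22.0 m

Phase 2 (coasting upward): v₀ = 22.0 m/s, a = -10 m/s².
v = v₀ + at → t = (0 − 22.0) / -10 = 2.20 s
v² = v₀² + 2aΔx → Δx = (0² − 22.0²)/(2·-10) = 24.2 m
Maximum height = 22.0 + 24.2 = 46.2 m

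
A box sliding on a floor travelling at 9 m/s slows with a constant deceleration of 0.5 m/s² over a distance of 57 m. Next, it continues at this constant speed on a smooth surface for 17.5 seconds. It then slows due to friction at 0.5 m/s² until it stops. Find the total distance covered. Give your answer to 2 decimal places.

Phase 1 (decelerating): v₀ = 9.00 m/s, a = -0.5 m/s².
v² = v₀² + 2aΔx = 9.00² + 2·-0.5·57 = 24.0 → v = 4.90 m/s
t = (v − v₀)/a = (4.90 − 9.00)/-0.5 = 8.20 s

Phase 2 (constant speed): v₀ = 4.90 m/s, a = 0 m/s².
v = v₀ + at = 4.90 + (0)(17.5) = 4.90 m/s
Δx = v₀t + ½at² = 4.90·17.5 + 0.5·0·17.5² = 85.7 m

Phase 3 (decelerating): v₀ = 4.90 m/s, a = -0.5 m/s².
v = v₀ + at → t = (0 − 4.90) / -0.5 = 9.80 s
v² = v₀² + 2aΔx → Δx = (0² − 4.90²)/(2·-0.5) = 24.0 m
Total distance = 57.0 + 85.7 + 24.0 = 167 m

166.73 m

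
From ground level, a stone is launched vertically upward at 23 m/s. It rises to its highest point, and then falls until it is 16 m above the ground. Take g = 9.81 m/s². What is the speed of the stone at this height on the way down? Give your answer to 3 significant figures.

Phase 1 (rising): v₀ = 23.0 m/s, a = -9.81 m/s².
v = v₀ + at → t = (0 − 23.0) / -9.81 = 2.34 s
v² = v₀² + 2aΔx → Δx = (0² − 23.0²)/(2·-9.81) = 27.0 m

Phase 2 (falling): v₀ = 0 m/s, a = -9.81 m/s².
Falls 11.0 m from rest: t = √(2·11.0/9.81) = 1.49 s; v = g·t = 14.7 m/s.
Final speed = 14.7 m/s

14.7 m/s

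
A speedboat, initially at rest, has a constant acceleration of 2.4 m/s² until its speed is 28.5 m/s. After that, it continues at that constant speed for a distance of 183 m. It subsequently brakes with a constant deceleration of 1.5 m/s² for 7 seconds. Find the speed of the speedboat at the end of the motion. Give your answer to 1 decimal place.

18.0 m/s

Phase 1 (accelerating): v₀ = 0 m/s, a = 2.4 m/s².
v = v₀ + at → t = (28.5 − 0) / 2.4 = 11.9 s
v² = v₀² + 2aΔx → Δx = (28.5² − 0²)/(2·2.4) = 169 m

Phase 2 (constant speed): v₀ = 28.5 m/s, a = 0 m/s².
Constant speed: t = d/v = 183/28.5 = 6.42 s

Phase 3 (decelerating): v₀ = 28.5 m/s, a = -1.5 m/s².
v = v₀ + at = 28.5 + (-1.5)(7) = 18.0 m/s
Δx = v₀t + ½at² = 28.5·7 + 0.5·-1.5·7² = 163 m
Final speed = 18.0 m/s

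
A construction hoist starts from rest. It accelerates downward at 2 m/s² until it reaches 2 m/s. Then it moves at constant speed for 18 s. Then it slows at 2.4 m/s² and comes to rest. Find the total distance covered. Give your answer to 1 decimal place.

Phase 1 (accelerating): v₀ = 0 m/s, a = 2 m/s².
v = v₀ + at → t = (2 − 0) / 2 = 1.00 s
v² = v₀² + 2aΔx → Δx = (2² − 0²)/(2·2) = 1.00 m

Phase 2 (constant speed): v₀ = 2.00 m/s, a = 0 m/s².
v = v₀ + at = 2.00 + (0)(18) = 2.00 m/s
Δx = v₀t + ½at² = 2.00·18 + 0.5·0·18² = 36.0 m

Phase 3 (decelerating): v₀ = 2.00 m/s, a = -2.4 m/s².
v = v₀ + at → t = (0 − 2.00) / -2.4 = 0.833 s
v² = v₀² + 2aΔx → Δx = (0² − 2.00²)/(2·-2.4) = 0.833 m
Total distance = 1.00 + 36.0 + 0.833 = 37.8 m

37.8 m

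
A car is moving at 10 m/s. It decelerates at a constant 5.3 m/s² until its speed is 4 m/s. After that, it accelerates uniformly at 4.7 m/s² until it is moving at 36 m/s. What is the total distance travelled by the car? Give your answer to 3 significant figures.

144 m

Phase 1 (decelerating): v₀ = 10.0 m/s, a = -5.3 m/s².
v = v₀ + at → t = (4 − 10.0) / -5.3 = 1.13 s
v² = v₀² + 2aΔx → Δx = (4² − 10.0²)/(2·-5.3) = 7.92 m

Phase 2 (accelerating): v₀ = 4.00 m/s, a = 4.7 m/s².
v = v₀ + at → t = (36 − 4.00) / 4.7 = 6.81 s
v² = v₀² + 2aΔx → Δx = (36² − 4.00²)/(2·4.7) = 136 m
Total distance = 7.92 + 136 = 144 m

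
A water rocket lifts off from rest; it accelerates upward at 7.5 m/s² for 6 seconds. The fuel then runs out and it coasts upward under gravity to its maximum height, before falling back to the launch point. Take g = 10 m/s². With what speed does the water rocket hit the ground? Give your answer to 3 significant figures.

68.7 m/s

Phase 1 (powered ascent): v₀ = 0 m/s, a = 7.5 m/s².
v = v₀ + at = 0 + (7.5)(6) = 45.0 m/s
Δx = v₀t + ½at² = 0·6 + 0.5·7.5·6² = 135 m

Phase 2 (coasting upward): v₀ = 45.0 m/s, a = -10 m/s².
v = v₀ + at → t = (0 − 45.0) / -10 = 4.50 s
v² = v₀² + 2aΔx → Δx = (0² − 45.0²)/(2·-10) = 101 m

Phase 3 (free fall): v₀ = 0 m/s, a = -10 m/s².
Falls 236 m from rest: t = √(2·236/10) = 6.87 s; v = g·t = 68.7 m/s.
Impact speed = 68.7 m/s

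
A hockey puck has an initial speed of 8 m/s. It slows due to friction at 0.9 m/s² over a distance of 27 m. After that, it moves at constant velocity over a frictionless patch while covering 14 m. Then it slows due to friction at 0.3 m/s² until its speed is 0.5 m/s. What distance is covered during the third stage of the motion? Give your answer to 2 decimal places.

25.25 m

Phase 1 (decelerating): v₀ = 8.00 m/s, a = -0.9 m/s².
v² = v₀² + 2aΔx = 8.00² + 2·-0.9·27 = 15.4 → v = 3.92 m/s
t = (v − v₀)/a = (3.92 − 8.00)/-0.9 = 4.53 s

Phase 2 (constant speed): v₀ = 3.92 m/s, a = 0 m/s².
Constant speed: t = d/v = 14/3.92 = 3.57 s

Phase 3 (decelerating): v₀ = 3.92 m/s, a = -0.3 m/s².
v = v₀ + at → t = (0.5 − 3.92) / -0.3 = 11.4 s
v² = v₀² + 2aΔx → Δx = (0.5² − 3.92²)/(2·-0.3) = 25.2 m
Distance in phase 3 = 25.2 m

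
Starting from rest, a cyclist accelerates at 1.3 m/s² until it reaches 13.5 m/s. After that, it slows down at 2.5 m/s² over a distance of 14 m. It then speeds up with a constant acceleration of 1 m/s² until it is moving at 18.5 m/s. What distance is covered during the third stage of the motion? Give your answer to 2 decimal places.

Phase 1 (accelerating): v₀ = 0 m/s, a = 1.3 m/s².
v = v₀ + at → t = (13.5 − 0) / 1.3 = 10.4 s
v² = v₀² + 2aΔx → Δx = (13.5² − 0²)/(2·1.3) = 70.1 m

Phase 2 (decelerating): v₀ = 13.5 m/s, a = -2.5 m/s².
v² = v₀² + 2aΔx = 13.5² + 2·-2.5·14 = 112 → v = 10.6 m/s
t = (v − v₀)/a = (10.6 − 13.5)/-2.5 = 1.16 s

Phase 3 (accelerating): v₀ = 10.6 m/s, a = 1 m/s².
v = v₀ + at → t = (18.5 − 10.6) / 1 = 7.91 s
v² = v₀² + 2aΔx → Δx = (18.5² − 10.6²)/(2·1) = 115 m
Distance in phase 3 = 115 m

115.00 m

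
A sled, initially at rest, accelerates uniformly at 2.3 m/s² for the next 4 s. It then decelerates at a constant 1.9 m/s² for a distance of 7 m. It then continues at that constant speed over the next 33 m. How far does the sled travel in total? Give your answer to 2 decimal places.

Phase 1 (accelerating): v₀ = 0 m/s, a = 2.3 m/s².
v = v₀ + at = 0 + (2.3)(4) = 9.20 m/s
Δx = v₀t + ½at² = 0·4 + 0.5·2.3·4² = 18.4 m

Phase 2 (decelerating): v₀ = 9.20 m/s, a = -1.9 m/s².
v² = v₀² + 2aΔx = 9.20² + 2·-1.9·7 = 58.0 → v = 7.62 m/s
t = (v − v₀)/a = (7.62 − 9.20)/-1.9 = 0.832 s

Phase 3 (constant speed): v₀ = 7.62 m/s, a = 0 m/s².
Constant speed: t = d/v = 33/7.62 = 4.33 s
Total distance = 18.4 + 7.00 + 33.0 = 58.4 m

58.40 m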